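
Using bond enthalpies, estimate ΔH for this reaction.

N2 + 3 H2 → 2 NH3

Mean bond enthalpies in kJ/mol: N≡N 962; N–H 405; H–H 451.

Bonds broken (reactants):
  H–H: 3 × 451 = 1353
  N≡N: 1 × 962 = 962
  Σ(broken) = 2315 kJ
Bonds formed (products):
  N–H: 6 × 405 = 2430
  Σ(formed) = 2430 kJ
ΔH = Σ(broken) − Σ(formed) = 2315 − 2430 = −115 kJ

ΔH ≈ −115 kJ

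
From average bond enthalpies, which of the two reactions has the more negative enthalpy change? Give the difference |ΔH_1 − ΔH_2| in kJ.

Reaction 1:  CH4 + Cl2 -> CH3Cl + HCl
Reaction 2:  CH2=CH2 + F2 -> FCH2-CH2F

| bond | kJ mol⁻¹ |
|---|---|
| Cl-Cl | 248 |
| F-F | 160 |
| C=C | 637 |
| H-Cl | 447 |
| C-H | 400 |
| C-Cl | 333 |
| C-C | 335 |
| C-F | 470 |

Reaction 1:
  Bonds broken (reactants):
    C-H: 4 × 400 = 1600
    Cl-Cl: 1 × 248 = 248
    Σ(broken) = 1848 kJ
  Bonds formed (products):
    C-Cl: 1 × 333 = 333
    C-H: 3 × 400 = 1200
    H-Cl: 1 × 447 = 447
    Σ(formed) = 1980 kJ
  ΔH_1 = 1848 − 1980 = −132 kJ
Reaction 2:
  Bonds broken (reactants):
    C-H: 4 × 400 = 1600
    C=C: 1 × 637 = 637
    F-F: 1 × 160 = 160
    Σ(broken) = 2397 kJ
  Bonds formed (products):
    C-C: 1 × 335 = 335
    C-F: 2 × 470 = 940
    C-H: 4 × 400 = 1600
    Σ(formed) = 2875 kJ
  ΔH_2 = 2397 − 2875 = −478 kJ
ΔH_1 − ΔH_2 = +346 kJ, so reaction 2 has the more negative ΔH; |ΔH_1 − ΔH_2| = 346 kJ.

Reaction 2, by 346 kJ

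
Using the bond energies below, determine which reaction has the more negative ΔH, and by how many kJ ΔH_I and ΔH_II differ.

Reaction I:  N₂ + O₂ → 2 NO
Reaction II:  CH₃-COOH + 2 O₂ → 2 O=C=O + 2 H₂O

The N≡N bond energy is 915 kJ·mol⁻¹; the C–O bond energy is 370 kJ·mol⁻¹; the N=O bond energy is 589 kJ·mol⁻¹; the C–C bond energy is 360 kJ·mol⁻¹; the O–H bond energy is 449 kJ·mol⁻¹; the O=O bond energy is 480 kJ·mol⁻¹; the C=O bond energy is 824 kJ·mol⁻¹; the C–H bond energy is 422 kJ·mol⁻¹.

Reaction I:
  Bonds broken (reactants):
    N≡N: 1 × 915 = 915
    O=O: 1 × 480 = 480
    Σ(broken) = 1395 kJ
  Bonds formed (products):
    N=O: 2 × 589 = 1178
    Σ(formed) = 1178 kJ
  ΔH_I = 1395 − 1178 = +217 kJ
Reaction II:
  Bonds broken (reactants):
    C–C: 1 × 360 = 360
    C–H: 3 × 422 = 1266
    C–O: 1 × 370 = 370
    C=O: 1 × 824 = 824
    O–H: 1 × 449 = 449
    O=O: 2 × 480 = 960
    Σ(broken) = 4229 kJ
  Bonds formed (products):
    C=O: 4 × 824 = 3296
    O–H: 4 × 449 = 1796
    Σ(formed) = 5092 kJ
  ΔH_II = 4229 − 5092 = −863 kJ
ΔH_I − ΔH_II = +1080 kJ, so reaction II has the more negative ΔH; |ΔH_I − ΔH_II| = 1080 kJ.

Reaction II, by 1080 kJ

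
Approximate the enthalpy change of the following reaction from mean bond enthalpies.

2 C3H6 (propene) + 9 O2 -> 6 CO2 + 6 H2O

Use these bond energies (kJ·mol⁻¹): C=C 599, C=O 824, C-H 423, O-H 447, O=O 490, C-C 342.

ΔH ≈ −3884 kJ

Bonds broken (reactants):
  C-C: 2 × 342 = 684
  C-H: 12 × 423 = 5076
  C=C: 2 × 599 = 1198
  O=O: 9 × 490 = 4410
  Σ(broken) = 11368 kJ
Bonds formed (products):
  C=O: 12 × 824 = 9888
  O-H: 12 × 447 = 5364
  Σ(formed) = 15252 kJ
ΔH = Σ(broken) − Σ(formed) = 11368 − 15252 = −3884 kJ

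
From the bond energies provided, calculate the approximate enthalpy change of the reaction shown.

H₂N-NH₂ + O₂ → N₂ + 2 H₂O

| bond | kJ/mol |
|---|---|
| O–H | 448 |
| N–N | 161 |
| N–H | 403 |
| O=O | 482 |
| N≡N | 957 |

Bonds broken (reactants):
  N–H: 4 × 403 = 1612
  N–N: 1 × 161 = 161
  O=O: 1 × 482 = 482
  Σ(broken) = 2255 kJ
Bonds formed (products):
  N≡N: 1 × 957 = 957
  O–H: 4 × 448 = 1792
  Σ(formed) = 2749 kJ
ΔH = Σ(broken) − Σ(formed) = 2255 − 2749 = −494 kJ

ΔH ≈ −494 kJ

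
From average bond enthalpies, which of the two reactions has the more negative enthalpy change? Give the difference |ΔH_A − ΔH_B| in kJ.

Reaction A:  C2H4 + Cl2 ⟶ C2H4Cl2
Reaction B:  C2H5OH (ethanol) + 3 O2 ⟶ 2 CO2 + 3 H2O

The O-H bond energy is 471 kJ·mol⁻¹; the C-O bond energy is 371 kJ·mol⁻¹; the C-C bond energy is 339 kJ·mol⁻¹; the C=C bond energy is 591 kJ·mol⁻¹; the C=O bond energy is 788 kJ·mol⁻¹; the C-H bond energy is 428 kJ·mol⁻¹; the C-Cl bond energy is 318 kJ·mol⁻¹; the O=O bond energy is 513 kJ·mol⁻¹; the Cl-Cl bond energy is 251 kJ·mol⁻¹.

Reaction A:
  Bonds broken (reactants):
    C-H: 4 × 428 = 1712
    C=C: 1 × 591 = 591
    Cl-Cl: 1 × 251 = 251
    Σ(broken) = 2554 kJ
  Bonds formed (products):
    C-C: 1 × 339 = 339
    C-Cl: 2 × 318 = 636
    C-H: 4 × 428 = 1712
    Σ(formed) = 2687 kJ
  ΔH_A = 2554 − 2687 = −133 kJ
Reaction B:
  Bonds broken (reactants):
    C-C: 1 × 339 = 339
    C-H: 5 × 428 = 2140
    C-O: 1 × 371 = 371
    O-H: 1 × 471 = 471
    O=O: 3 × 513 = 1539
    Σ(broken) = 4860 kJ
  Bonds formed (products):
    C=O: 4 × 788 = 3152
    O-H: 6 × 471 = 2826
    Σ(formed) = 5978 kJ
  ΔH_B = 4860 − 5978 = −1118 kJ
ΔH_A − ΔH_B = +985 kJ, so reaction B has the more negative ΔH; |ΔH_A − ΔH_B| = 985 kJ.

Reaction B, by 985 kJ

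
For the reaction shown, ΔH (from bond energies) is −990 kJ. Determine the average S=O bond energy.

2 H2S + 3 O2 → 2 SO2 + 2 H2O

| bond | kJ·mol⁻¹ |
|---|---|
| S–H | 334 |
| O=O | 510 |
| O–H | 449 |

Let D be the S=O bond energy.
Σ(broken) = 3×510 + 4×334 = 2866
Σ(formed) = 4×449 + 4×D = 1796 + 4D
ΔH = Σ(broken) − Σ(formed) = (2866) − (1796 + 4D) = +1070 − 4D
Setting this equal to −990 kJ gives 4D = 2060, so D = 515 kJ/mol.

D(S=O) ≈ 515 kJ/mol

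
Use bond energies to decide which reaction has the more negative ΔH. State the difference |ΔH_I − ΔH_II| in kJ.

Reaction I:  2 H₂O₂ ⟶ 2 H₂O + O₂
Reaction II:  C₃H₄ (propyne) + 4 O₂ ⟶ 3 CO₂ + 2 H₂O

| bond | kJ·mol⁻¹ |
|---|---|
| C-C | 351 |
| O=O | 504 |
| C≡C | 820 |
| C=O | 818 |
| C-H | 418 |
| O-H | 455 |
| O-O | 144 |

Reaction II, by 1653 kJ

Reaction I:
  Bonds broken (reactants):
    O-H: 4 × 455 = 1820
    O-O: 2 × 144 = 288
    Σ(broken) = 2108 kJ
  Bonds formed (products):
    O-H: 4 × 455 = 1820
    O=O: 1 × 504 = 504
    Σ(formed) = 2324 kJ
  ΔH_I = 2108 − 2324 = −216 kJ
Reaction II:
  Bonds broken (reactants):
    C≡C: 1 × 820 = 820
    C-C: 1 × 351 = 351
    C-H: 4 × 418 = 1672
    O=O: 4 × 504 = 2016
    Σ(broken) = 4859 kJ
  Bonds formed (products):
    C=O: 6 × 818 = 4908
    O-H: 4 × 455 = 1820
    Σ(formed) = 6728 kJ
  ΔH_II = 4859 − 6728 = −1869 kJ
ΔH_I − ΔH_II = +1653 kJ, so reaction II has the more negative ΔH; |ΔH_I − ΔH_II| = 1653 kJ.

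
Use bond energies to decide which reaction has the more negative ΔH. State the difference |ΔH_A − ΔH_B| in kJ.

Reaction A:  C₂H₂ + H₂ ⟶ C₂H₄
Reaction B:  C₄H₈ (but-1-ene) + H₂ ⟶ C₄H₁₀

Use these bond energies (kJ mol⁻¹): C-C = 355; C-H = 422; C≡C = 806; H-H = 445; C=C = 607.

Reaction A, by 53 kJ

Reaction A:
  Bonds broken (reactants):
    C≡C: 1 × 806 = 806
    C-H: 2 × 422 = 844
    H-H: 1 × 445 = 445
    Σ(broken) = 2095 kJ
  Bonds formed (products):
    C-H: 4 × 422 = 1688
    C=C: 1 × 607 = 607
    Σ(formed) = 2295 kJ
  ΔH_A = 2095 − 2295 = −200 kJ
Reaction B:
  Bonds broken (reactants):
    C-C: 2 × 355 = 710
    C-H: 8 × 422 = 3376
    C=C: 1 × 607 = 607
    H-H: 1 × 445 = 445
    Σ(broken) = 5138 kJ
  Bonds formed (products):
    C-C: 3 × 355 = 1065
    C-H: 10 × 422 = 4220
    Σ(formed) = 5285 kJ
  ΔH_B = 5138 − 5285 = −147 kJ
ΔH_A − ΔH_B = −53 kJ, so reaction A has the more negative ΔH; |ΔH_A − ΔH_B| = 53 kJ.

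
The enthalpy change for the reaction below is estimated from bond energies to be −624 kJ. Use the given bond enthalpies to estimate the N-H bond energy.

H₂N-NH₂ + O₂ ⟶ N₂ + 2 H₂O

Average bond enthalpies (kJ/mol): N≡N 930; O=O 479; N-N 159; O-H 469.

Let D be the N-H bond energy.
Σ(broken) = 4×D + 1×159 + 1×479 = 638 + 4D
Σ(formed) = 1×930 + 4×469 = 2806
ΔH = Σ(broken) − Σ(formed) = (638 + 4D) − (2806) = −2168 + 4D
Setting this equal to −624 kJ gives 4D = 1544, so D = 386 kJ/mol.

D(N-H) ≈ 386 kJ/mol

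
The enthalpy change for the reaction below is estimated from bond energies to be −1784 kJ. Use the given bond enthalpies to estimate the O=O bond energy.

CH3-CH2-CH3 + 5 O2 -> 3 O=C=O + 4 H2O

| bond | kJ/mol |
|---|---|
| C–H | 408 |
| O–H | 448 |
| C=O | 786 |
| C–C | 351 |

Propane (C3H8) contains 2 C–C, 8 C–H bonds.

D(O=O) ≈ 510 kJ/mol

Let D be the O=O bond energy.
Σ(broken) = 2×351 + 8×408 + 5×D = 3966 + 5D
Σ(formed) = 6×786 + 8×448 = 8300
ΔH = Σ(broken) − Σ(formed) = (3966 + 5D) − (8300) = −4334 + 5D
Setting this equal to −1784 kJ gives 5D = 2550, so D = 510 kJ/mol.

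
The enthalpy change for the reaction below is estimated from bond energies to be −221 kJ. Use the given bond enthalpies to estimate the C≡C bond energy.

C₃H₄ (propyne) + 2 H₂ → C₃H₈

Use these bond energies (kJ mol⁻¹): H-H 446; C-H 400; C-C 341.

Let D be the C≡C bond energy.
Σ(broken) = 1×D + 1×341 + 4×400 + 2×446 = 2833 + D
Σ(formed) = 2×341 + 8×400 = 3882
ΔH = Σ(broken) − Σ(formed) = (2833 + D) − (3882) = −1049 + D
Setting this equal to −221 kJ gives D = 828 kJ/mol.

D(C≡C) ≈ 828 kJ/mol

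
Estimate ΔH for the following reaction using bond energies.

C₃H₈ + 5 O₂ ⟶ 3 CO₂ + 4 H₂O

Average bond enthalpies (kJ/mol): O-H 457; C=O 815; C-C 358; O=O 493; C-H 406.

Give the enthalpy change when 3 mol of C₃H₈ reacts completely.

ΔH = −6351 kJ

Bonds broken (reactants):
  C-C: 2 × 358 = 716
  C-H: 8 × 406 = 3248
  O=O: 5 × 493 = 2465
  Σ(broken) = 6429 kJ
Bonds formed (products):
  C=O: 6 × 815 = 4890
  O-H: 8 × 457 = 3656
  Σ(formed) = 8546 kJ
ΔH = Σ(broken) − Σ(formed) = 6429 − 8546 = −2117 kJ
For 3× the reaction as written: 3 × (−2117) = −6351 kJ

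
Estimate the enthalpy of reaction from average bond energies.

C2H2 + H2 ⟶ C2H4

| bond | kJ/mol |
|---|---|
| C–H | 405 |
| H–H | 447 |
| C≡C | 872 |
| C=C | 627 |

Bonds broken (reactants):
  C≡C: 1 × 872 = 872
  C–H: 2 × 405 = 810
  H–H: 1 × 447 = 447
  Σ(broken) = 2129 kJ
Bonds formed (products):
  C–H: 4 × 405 = 1620
  C=C: 1 × 627 = 627
  Σ(formed) = 2247 kJ
ΔH = Σ(broken) − Σ(formed) = 2129 − 2247 = −118 kJ

ΔH ≈ −118 kJ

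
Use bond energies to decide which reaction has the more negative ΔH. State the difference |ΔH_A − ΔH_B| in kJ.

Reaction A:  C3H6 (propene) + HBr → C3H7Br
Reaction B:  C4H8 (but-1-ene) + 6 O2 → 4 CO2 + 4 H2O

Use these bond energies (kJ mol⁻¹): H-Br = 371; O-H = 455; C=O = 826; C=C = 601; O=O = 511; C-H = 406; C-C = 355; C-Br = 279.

Reaction B, by 2555 kJ

Reaction A:
  Bonds broken (reactants):
    C-C: 1 × 355 = 355
    C-H: 6 × 406 = 2436
    C=C: 1 × 601 = 601
    H-Br: 1 × 371 = 371
    Σ(broken) = 3763 kJ
  Bonds formed (products):
    C-Br: 1 × 279 = 279
    C-C: 2 × 355 = 710
    C-H: 7 × 406 = 2842
    Σ(formed) = 3831 kJ
  ΔH_A = 3763 − 3831 = −68 kJ
Reaction B:
  Bonds broken (reactants):
    C-C: 2 × 355 = 710
    C-H: 8 × 406 = 3248
    C=C: 1 × 601 = 601
    O=O: 6 × 511 = 3066
    Σ(broken) = 7625 kJ
  Bonds formed (products):
    C=O: 8 × 826 = 6608
    O-H: 8 × 455 = 3640
    Σ(formed) = 10248 kJ
  ΔH_B = 7625 − 10248 = −2623 kJ
ΔH_A − ΔH_B = +2555 kJ, so reaction B has the more negative ΔH; |ΔH_A − ΔH_B| = 2555 kJ.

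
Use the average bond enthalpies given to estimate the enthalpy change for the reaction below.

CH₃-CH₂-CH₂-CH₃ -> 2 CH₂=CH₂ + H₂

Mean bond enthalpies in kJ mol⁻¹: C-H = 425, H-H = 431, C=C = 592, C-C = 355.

ΔH ≈ +300 kJ

Bonds broken (reactants):
  C-C: 3 × 355 = 1065
  C-H: 10 × 425 = 4250
  Σ(broken) = 5315 kJ
Bonds formed (products):
  C-H: 8 × 425 = 3400
  C=C: 2 × 592 = 1184
  H-H: 1 × 431 = 431
  Σ(formed) = 5015 kJ
ΔH = Σ(broken) − Σ(formed) = 5315 − 5015 = +300 kJ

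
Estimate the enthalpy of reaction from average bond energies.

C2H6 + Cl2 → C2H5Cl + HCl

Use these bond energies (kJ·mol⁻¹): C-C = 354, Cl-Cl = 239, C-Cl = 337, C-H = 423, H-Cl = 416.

ΔH ≈ −91 kJ

Bonds broken (reactants):
  C-C: 1 × 354 = 354
  C-H: 6 × 423 = 2538
  Cl-Cl: 1 × 239 = 239
  Σ(broken) = 3131 kJ
Bonds formed (products):
  C-C: 1 × 354 = 354
  C-Cl: 1 × 337 = 337
  C-H: 5 × 423 = 2115
  H-Cl: 1 × 416 = 416
  Σ(formed) = 3222 kJ
ΔH = Σ(broken) − Σ(formed) = 3131 − 3222 = −91 kJ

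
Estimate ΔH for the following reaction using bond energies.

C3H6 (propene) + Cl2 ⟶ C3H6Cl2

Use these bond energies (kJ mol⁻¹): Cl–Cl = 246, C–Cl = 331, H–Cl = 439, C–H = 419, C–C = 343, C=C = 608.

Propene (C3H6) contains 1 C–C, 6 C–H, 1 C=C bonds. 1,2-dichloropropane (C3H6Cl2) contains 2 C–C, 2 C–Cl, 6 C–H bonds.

ΔH ≈ −151 kJ

Bonds broken (reactants):
  C–C: 1 × 343 = 343
  C–H: 6 × 419 = 2514
  C=C: 1 × 608 = 608
  Cl–Cl: 1 × 246 = 246
  Σ(broken) = 3711 kJ
Bonds formed (products):
  C–C: 2 × 343 = 686
  C–Cl: 2 × 331 = 662
  C–H: 6 × 419 = 2514
  Σ(formed) = 3862 kJ
ΔH = Σ(broken) − Σ(formed) = 3711 − 3862 = −151 kJ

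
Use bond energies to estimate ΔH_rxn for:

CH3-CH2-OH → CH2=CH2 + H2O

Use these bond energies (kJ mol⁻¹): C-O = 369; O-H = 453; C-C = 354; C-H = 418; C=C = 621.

ΔH ≈ +67 kJ

Bonds broken (reactants):
  C-C: 1 × 354 = 354
  C-H: 5 × 418 = 2090
  C-O: 1 × 369 = 369
  O-H: 1 × 453 = 453
  Σ(broken) = 3266 kJ
Bonds formed (products):
  C-H: 4 × 418 = 1672
  C=C: 1 × 621 = 621
  O-H: 2 × 453 = 906
  Σ(formed) = 3199 kJ
ΔH = Σ(broken) − Σ(formed) = 3266 − 3199 = +67 kJ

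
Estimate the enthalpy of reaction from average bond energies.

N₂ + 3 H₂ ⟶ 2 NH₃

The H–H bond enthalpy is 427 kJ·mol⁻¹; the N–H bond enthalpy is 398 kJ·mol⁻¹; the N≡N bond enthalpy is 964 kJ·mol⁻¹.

Bonds broken (reactants):
  H–H: 3 × 427 = 1281
  N≡N: 1 × 964 = 964
  Σ(broken) = 2245 kJ
Bonds formed (products):
  N–H: 6 × 398 = 2388
  Σ(formed) = 2388 kJ
ΔH = Σ(broken) − Σ(formed) = 2245 − 2388 = −143 kJ

ΔH ≈ −143 kJ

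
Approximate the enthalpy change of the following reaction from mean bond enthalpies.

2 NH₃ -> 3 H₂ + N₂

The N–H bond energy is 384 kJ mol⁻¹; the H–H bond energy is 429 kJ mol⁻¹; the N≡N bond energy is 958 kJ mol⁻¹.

Bonds broken (reactants):
  N–H: 6 × 384 = 2304
  Σ(broken) = 2304 kJ
Bonds formed (products):
  H–H: 3 × 429 = 1287
  N≡N: 1 × 958 = 958
  Σ(formed) = 2245 kJ
ΔH = Σ(broken) − Σ(formed) = 2304 − 2245 = +59 kJ

ΔH ≈ +59 kJ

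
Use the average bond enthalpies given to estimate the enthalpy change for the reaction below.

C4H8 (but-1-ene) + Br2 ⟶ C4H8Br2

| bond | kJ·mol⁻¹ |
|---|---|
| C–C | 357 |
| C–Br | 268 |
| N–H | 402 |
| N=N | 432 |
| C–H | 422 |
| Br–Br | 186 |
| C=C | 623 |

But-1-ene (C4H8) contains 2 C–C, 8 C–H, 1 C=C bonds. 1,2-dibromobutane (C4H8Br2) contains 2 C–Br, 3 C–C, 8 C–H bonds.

Bonds broken (reactants):
  Br–Br: 1 × 186 = 186
  C–C: 2 × 357 = 714
  C–H: 8 × 422 = 3376
  C=C: 1 × 623 = 623
  Σ(broken) = 4899 kJ
Bonds formed (products):
  C–Br: 2 × 268 = 536
  C–C: 3 × 357 = 1071
  C–H: 8 × 422 = 3376
  Σ(formed) = 4983 kJ
ΔH = Σ(broken) − Σ(formed) = 4899 − 4983 = −84 kJ

ΔH ≈ −84 kJ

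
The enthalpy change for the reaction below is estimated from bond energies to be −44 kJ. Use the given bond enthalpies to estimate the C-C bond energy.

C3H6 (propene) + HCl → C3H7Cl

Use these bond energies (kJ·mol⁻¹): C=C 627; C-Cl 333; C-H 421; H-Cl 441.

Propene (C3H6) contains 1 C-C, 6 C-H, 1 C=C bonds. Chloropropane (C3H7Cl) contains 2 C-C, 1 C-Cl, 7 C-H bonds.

D(C-C) ≈ 358 kJ/mol

Let D be the C-C bond energy.
Σ(broken) = 1×D + 6×421 + 1×627 + 1×441 = 3594 + D
Σ(formed) = 2×D + 1×333 + 7×421 = 3280 + 2D
ΔH = Σ(broken) − Σ(formed) = (3594 + D) − (3280 + 2D) = +314 − D
Setting this equal to −44 kJ gives D = 358 kJ/mol.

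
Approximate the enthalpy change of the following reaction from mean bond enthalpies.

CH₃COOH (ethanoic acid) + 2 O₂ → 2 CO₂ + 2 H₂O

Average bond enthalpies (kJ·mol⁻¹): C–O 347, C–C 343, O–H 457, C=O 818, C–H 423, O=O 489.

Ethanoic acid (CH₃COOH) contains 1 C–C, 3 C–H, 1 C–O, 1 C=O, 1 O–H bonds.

Bonds broken (reactants):
  C–C: 1 × 343 = 343
  C–H: 3 × 423 = 1269
  C–O: 1 × 347 = 347
  C=O: 1 × 818 = 818
  O–H: 1 × 457 = 457
  O=O: 2 × 489 = 978
  Σ(broken) = 4212 kJ
Bonds formed (products):
  C=O: 4 × 818 = 3272
  O–H: 4 × 457 = 1828
  Σ(formed) = 5100 kJ
ΔH = Σ(broken) − Σ(formed) = 4212 − 5100 = −888 kJ

ΔH ≈ −888 kJ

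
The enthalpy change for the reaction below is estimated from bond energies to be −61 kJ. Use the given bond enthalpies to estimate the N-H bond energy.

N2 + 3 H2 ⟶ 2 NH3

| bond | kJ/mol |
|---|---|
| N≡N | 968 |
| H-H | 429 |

Let D be the N-H bond energy.
Σ(broken) = 3×429 + 1×968 = 2255
Σ(formed) = 6×D = 6D
ΔH = Σ(broken) − Σ(formed) = (2255) − (6D) = +2255 − 6D
Setting this equal to −61 kJ gives 6D = 2316, so D = 386 kJ/mol.

D(N-H) ≈ 386 kJ/mol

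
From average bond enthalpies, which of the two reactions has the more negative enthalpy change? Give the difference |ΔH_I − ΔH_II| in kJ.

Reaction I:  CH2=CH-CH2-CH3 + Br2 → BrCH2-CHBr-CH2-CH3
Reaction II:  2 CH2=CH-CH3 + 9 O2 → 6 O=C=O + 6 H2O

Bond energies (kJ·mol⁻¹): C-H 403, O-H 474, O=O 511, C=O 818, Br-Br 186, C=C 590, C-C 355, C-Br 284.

Reaction I:
  Bonds broken (reactants):
    Br-Br: 1 × 186 = 186
    C-C: 2 × 355 = 710
    C-H: 8 × 403 = 3224
    C=C: 1 × 590 = 590
    Σ(broken) = 4710 kJ
  Bonds formed (products):
    C-Br: 2 × 284 = 568
    C-C: 3 × 355 = 1065
    C-H: 8 × 403 = 3224
    Σ(formed) = 4857 kJ
  ΔH_I = 4710 − 4857 = −147 kJ
Reaction II:
  Bonds broken (reactants):
    C-C: 2 × 355 = 710
    C-H: 12 × 403 = 4836
    C=C: 2 × 590 = 1180
    O=O: 9 × 511 = 4599
    Σ(broken) = 11325 kJ
  Bonds formed (products):
    C=O: 12 × 818 = 9816
    O-H: 12 × 474 = 5688
    Σ(formed) = 15504 kJ
  ΔH_II = 11325 − 15504 = −4179 kJ
ΔH_I − ΔH_II = +4032 kJ, so reaction II has the more negative ΔH; |ΔH_I − ΔH_II| = 4032 kJ.

Reaction II, by 4032 kJ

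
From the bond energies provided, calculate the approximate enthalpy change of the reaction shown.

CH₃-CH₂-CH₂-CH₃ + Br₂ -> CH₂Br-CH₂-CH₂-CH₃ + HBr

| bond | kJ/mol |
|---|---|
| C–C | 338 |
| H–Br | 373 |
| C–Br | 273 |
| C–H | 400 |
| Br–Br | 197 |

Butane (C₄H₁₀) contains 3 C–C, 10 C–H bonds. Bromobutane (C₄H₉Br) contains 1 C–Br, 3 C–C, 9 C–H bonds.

ΔH ≈ −49 kJ

Bonds broken (reactants):
  Br–Br: 1 × 197 = 197
  C–C: 3 × 338 = 1014
  C–H: 10 × 400 = 4000
  Σ(broken) = 5211 kJ
Bonds formed (products):
  C–Br: 1 × 273 = 273
  C–C: 3 × 338 = 1014
  C–H: 9 × 400 = 3600
  H–Br: 1 × 373 = 373
  Σ(formed) = 5260 kJ
ΔH = Σ(broken) − Σ(formed) = 5211 − 5260 = −49 kJ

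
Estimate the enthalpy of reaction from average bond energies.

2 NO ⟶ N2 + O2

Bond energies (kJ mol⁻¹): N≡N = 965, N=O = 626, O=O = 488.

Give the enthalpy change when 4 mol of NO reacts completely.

ΔH = −402 kJ

Bonds broken (reactants):
  N=O: 2 × 626 = 1252
  Σ(broken) = 1252 kJ
Bonds formed (products):
  N≡N: 1 × 965 = 965
  O=O: 1 × 488 = 488
  Σ(formed) = 1453 kJ
ΔH = Σ(broken) − Σ(formed) = 1252 − 1453 = −201 kJ
For 2× the reaction as written: 2 × (−201) = −402 kJ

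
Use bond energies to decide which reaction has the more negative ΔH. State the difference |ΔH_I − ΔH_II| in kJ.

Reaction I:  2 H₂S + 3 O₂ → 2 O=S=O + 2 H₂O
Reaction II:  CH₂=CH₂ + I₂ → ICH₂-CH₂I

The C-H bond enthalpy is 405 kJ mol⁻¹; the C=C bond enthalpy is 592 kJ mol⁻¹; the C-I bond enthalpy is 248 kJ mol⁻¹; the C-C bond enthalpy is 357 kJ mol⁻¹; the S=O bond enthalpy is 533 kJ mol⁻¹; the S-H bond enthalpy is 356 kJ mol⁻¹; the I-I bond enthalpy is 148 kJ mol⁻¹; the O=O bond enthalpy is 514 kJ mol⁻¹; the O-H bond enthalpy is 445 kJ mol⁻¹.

Reaction I:
  Bonds broken (reactants):
    O=O: 3 × 514 = 1542
    S-H: 4 × 356 = 1424
    Σ(broken) = 2966 kJ
  Bonds formed (products):
    O-H: 4 × 445 = 1780
    S=O: 4 × 533 = 2132
    Σ(formed) = 3912 kJ
  ΔH_I = 2966 − 3912 = −946 kJ
Reaction II:
  Bonds broken (reactants):
    C-H: 4 × 405 = 1620
    C=C: 1 × 592 = 592
    I-I: 1 × 148 = 148
    Σ(broken) = 2360 kJ
  Bonds formed (products):
    C-C: 1 × 357 = 357
    C-H: 4 × 405 = 1620
    C-I: 2 × 248 = 496
    Σ(formed) = 2473 kJ
  ΔH_II = 2360 − 2473 = −113 kJ
ΔH_I − ΔH_II = −833 kJ, so reaction I has the more negative ΔH; |ΔH_I − ΔH_II| = 833 kJ.

Reaction I, by 833 kJ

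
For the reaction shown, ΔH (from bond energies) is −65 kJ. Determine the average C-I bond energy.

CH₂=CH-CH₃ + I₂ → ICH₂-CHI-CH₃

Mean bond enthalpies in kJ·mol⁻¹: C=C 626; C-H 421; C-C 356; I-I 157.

Let D be the C-I bond energy.
Σ(broken) = 1×356 + 6×421 + 1×626 + 1×157 = 3665
Σ(formed) = 2×356 + 6×421 + 2×D = 3238 + 2D
ΔH = Σ(broken) − Σ(formed) = (3665) − (3238 + 2D) = +427 − 2D
Setting this equal to −65 kJ gives 2D = 492, so D = 246 kJ/mol.

D(C-I) ≈ 246 kJ/mol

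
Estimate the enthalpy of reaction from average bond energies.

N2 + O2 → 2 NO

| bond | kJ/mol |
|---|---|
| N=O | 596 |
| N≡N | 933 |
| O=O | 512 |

ΔH ≈ +253 kJ

Bonds broken (reactants):
  N≡N: 1 × 933 = 933
  O=O: 1 × 512 = 512
  Σ(broken) = 1445 kJ
Bonds formed (products):
  N=O: 2 × 596 = 1192
  Σ(formed) = 1192 kJ
ΔH = Σ(broken) − Σ(formed) = 1445 − 1192 = +253 kJ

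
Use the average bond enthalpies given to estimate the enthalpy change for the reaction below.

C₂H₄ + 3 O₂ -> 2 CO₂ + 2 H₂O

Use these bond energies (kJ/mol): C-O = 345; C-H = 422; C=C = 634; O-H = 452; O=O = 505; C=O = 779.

Bonds broken (reactants):
  C-H: 4 × 422 = 1688
  C=C: 1 × 634 = 634
  O=O: 3 × 505 = 1515
  Σ(broken) = 3837 kJ
Bonds formed (products):
  C=O: 4 × 779 = 3116
  O-H: 4 × 452 = 1808
  Σ(formed) = 4924 kJ
ΔH = Σ(broken) − Σ(formed) = 3837 − 4924 = −1087 kJ

ΔH ≈ −1087 kJ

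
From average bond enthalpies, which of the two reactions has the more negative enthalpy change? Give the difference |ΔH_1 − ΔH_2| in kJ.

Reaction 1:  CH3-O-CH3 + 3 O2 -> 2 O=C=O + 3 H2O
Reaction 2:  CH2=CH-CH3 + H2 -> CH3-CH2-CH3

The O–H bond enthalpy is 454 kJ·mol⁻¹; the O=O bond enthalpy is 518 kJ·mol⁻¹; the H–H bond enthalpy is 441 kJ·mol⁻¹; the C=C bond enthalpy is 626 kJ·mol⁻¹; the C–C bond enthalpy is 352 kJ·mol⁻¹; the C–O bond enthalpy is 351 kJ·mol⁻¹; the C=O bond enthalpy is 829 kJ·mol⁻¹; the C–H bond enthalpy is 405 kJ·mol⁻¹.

Reaction 1:
  Bonds broken (reactants):
    C–H: 6 × 405 = 2430
    C–O: 2 × 351 = 702
    O=O: 3 × 518 = 1554
    Σ(broken) = 4686 kJ
  Bonds formed (products):
    C=O: 4 × 829 = 3316
    O–H: 6 × 454 = 2724
    Σ(formed) = 6040 kJ
  ΔH_1 = 4686 − 6040 = −1354 kJ
Reaction 2:
  Bonds broken (reactants):
    C–C: 1 × 352 = 352
    C–H: 6 × 405 = 2430
    C=C: 1 × 626 = 626
    H–H: 1 × 441 = 441
    Σ(broken) = 3849 kJ
  Bonds formed (products):
    C–C: 2 × 352 = 704
    C–H: 8 × 405 = 3240
    Σ(formed) = 3944 kJ
  ΔH_2 = 3849 − 3944 = −95 kJ
ΔH_1 − ΔH_2 = −1259 kJ, so reaction 1 has the more negative ΔH; |ΔH_1 − ΔH_2| = 1259 kJ.

Reaction 1, by 1259 kJ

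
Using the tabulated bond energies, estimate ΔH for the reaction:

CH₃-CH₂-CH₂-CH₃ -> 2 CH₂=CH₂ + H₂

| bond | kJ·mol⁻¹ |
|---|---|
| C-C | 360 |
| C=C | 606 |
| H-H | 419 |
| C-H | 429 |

Bonds broken (reactants):
  C-C: 3 × 360 = 1080
  C-H: 10 × 429 = 4290
  Σ(broken) = 5370 kJ
Bonds formed (products):
  C-H: 8 × 429 = 3432
  C=C: 2 × 606 = 1212
  H-H: 1 × 419 = 419
  Σ(formed) = 5063 kJ
ΔH = Σ(broken) − Σ(formed) = 5370 − 5063 = +307 kJ

ΔH ≈ +307 kJ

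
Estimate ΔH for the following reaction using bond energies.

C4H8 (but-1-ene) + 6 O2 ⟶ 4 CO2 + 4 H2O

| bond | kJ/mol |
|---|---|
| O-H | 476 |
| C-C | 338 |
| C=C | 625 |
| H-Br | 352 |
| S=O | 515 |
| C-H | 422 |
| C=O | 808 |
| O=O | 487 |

Bonds broken (reactants):
  C-C: 2 × 338 = 676
  C-H: 8 × 422 = 3376
  C=C: 1 × 625 = 625
  O=O: 6 × 487 = 2922
  Σ(broken) = 7599 kJ
Bonds formed (products):
  C=O: 8 × 808 = 6464
  O-H: 8 × 476 = 3808
  Σ(formed) = 10272 kJ
ΔH = Σ(broken) − Σ(formed) = 7599 − 10272 = −2673 kJ

ΔH ≈ −2673 kJ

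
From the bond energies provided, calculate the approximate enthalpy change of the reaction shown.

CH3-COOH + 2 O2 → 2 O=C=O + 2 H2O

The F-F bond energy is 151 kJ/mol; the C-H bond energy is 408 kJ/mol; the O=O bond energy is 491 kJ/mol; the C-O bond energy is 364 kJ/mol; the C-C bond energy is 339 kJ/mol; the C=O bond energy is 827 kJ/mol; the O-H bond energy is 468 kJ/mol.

ΔH ≈ −976 kJ

Bonds broken (reactants):
  C-C: 1 × 339 = 339
  C-H: 3 × 408 = 1224
  C-O: 1 × 364 = 364
  C=O: 1 × 827 = 827
  O-H: 1 × 468 = 468
  O=O: 2 × 491 = 982
  Σ(broken) = 4204 kJ
Bonds formed (products):
  C=O: 4 × 827 = 3308
  O-H: 4 × 468 = 1872
  Σ(formed) = 5180 kJ
ΔH = Σ(broken) − Σ(formed) = 4204 − 5180 = −976 kJ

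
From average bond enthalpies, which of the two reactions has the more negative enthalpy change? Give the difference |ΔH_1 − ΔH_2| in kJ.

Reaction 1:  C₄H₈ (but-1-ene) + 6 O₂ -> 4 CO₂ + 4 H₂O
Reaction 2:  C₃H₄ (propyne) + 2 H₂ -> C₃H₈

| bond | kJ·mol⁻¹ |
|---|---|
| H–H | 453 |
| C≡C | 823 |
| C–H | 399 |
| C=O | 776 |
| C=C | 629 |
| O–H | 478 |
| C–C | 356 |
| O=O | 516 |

Reaction 1, by 2180 kJ

Reaction 1:
  Bonds broken (reactants):
    C–C: 2 × 356 = 712
    C–H: 8 × 399 = 3192
    C=C: 1 × 629 = 629
    O=O: 6 × 516 = 3096
    Σ(broken) = 7629 kJ
  Bonds formed (products):
    C=O: 8 × 776 = 6208
    O–H: 8 × 478 = 3824
    Σ(formed) = 10032 kJ
  ΔH_1 = 7629 − 10032 = −2403 kJ
Reaction 2:
  Bonds broken (reactants):
    C≡C: 1 × 823 = 823
    C–C: 1 × 356 = 356
    C–H: 4 × 399 = 1596
    H–H: 2 × 453 = 906
    Σ(broken) = 3681 kJ
  Bonds formed (products):
    C–C: 2 × 356 = 712
    C–H: 8 × 399 = 3192
    Σ(formed) = 3904 kJ
  ΔH_2 = 3681 − 3904 = −223 kJ
ΔH_1 − ΔH_2 = −2180 kJ, so reaction 1 has the more negative ΔH; |ΔH_1 − ΔH_2| = 2180 kJ.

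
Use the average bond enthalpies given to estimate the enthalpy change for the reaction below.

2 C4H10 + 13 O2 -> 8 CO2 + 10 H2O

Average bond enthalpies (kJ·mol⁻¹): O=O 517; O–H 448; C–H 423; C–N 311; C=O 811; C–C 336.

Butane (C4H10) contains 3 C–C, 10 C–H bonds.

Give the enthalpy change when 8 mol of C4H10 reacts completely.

Bonds broken (reactants):
  C–C: 6 × 336 = 2016
  C–H: 20 × 423 = 8460
  O=O: 13 × 517 = 6721
  Σ(broken) = 17197 kJ
Bonds formed (products):
  C=O: 16 × 811 = 12976
  O–H: 20 × 448 = 8960
  Σ(formed) = 21936 kJ
ΔH = Σ(broken) − Σ(formed) = 17197 − 21936 = −4739 kJ
For 4× the reaction as written: 4 × (−4739) = −18956 kJ

ΔH = −18956 kJ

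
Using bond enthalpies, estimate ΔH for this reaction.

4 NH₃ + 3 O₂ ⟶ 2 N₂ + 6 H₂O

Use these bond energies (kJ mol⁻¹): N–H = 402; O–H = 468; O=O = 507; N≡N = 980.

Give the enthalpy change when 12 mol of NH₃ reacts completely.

ΔH = −3693 kJ

Bonds broken (reactants):
  N–H: 12 × 402 = 4824
  O=O: 3 × 507 = 1521
  Σ(broken) = 6345 kJ
Bonds formed (products):
  N≡N: 2 × 980 = 1960
  O–H: 12 × 468 = 5616
  Σ(formed) = 7576 kJ
ΔH = Σ(broken) − Σ(formed) = 6345 − 7576 = −1231 kJ
For 3× the reaction as written: 3 × (−1231) = −3693 kJ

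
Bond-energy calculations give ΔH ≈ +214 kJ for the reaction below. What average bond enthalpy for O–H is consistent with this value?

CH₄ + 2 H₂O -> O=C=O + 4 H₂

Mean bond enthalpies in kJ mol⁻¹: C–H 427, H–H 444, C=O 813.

D(O–H) ≈ 477 kJ/mol

Let D be the O–H bond energy.
Σ(broken) = 4×427 + 4×D = 1708 + 4D
Σ(formed) = 2×813 + 4×444 = 3402
ΔH = Σ(broken) − Σ(formed) = (1708 + 4D) − (3402) = −1694 + 4D
Setting this equal to +214 kJ gives 4D = 1908, so D = 477 kJ/mol.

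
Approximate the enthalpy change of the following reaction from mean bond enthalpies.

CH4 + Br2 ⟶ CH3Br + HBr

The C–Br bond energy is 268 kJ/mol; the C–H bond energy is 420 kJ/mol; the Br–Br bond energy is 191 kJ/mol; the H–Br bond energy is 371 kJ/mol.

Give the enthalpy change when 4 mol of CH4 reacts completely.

ΔH = −112 kJ

Bonds broken (reactants):
  Br–Br: 1 × 191 = 191
  C–H: 4 × 420 = 1680
  Σ(broken) = 1871 kJ
Bonds formed (products):
  C–Br: 1 × 268 = 268
  C–H: 3 × 420 = 1260
  H–Br: 1 × 371 = 371
  Σ(formed) = 1899 kJ
ΔH = Σ(broken) − Σ(formed) = 1871 − 1899 = −28 kJ
For 4× the reaction as written: 4 × (−28) = −112 kJ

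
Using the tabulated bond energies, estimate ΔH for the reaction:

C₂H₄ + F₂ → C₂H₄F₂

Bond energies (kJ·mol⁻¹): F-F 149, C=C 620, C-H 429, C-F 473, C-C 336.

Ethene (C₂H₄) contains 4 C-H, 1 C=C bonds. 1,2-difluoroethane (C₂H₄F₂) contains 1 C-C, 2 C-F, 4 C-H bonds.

Bonds broken (reactants):
  C-H: 4 × 429 = 1716
  C=C: 1 × 620 = 620
  F-F: 1 × 149 = 149
  Σ(broken) = 2485 kJ
Bonds formed (products):
  C-C: 1 × 336 = 336
  C-F: 2 × 473 = 946
  C-H: 4 × 429 = 1716
  Σ(formed) = 2998 kJ
ΔH = Σ(broken) − Σ(formed) = 2485 − 2998 = −513 kJ

ΔH ≈ −513 kJ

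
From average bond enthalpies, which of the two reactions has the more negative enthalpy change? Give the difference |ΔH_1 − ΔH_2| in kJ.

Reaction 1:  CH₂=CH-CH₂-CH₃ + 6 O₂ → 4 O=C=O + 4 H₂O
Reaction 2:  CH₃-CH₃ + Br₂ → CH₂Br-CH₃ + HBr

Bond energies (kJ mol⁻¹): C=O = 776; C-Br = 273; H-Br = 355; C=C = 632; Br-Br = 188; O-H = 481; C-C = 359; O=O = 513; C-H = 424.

Reaction 1, by 2220 kJ

Reaction 1:
  Bonds broken (reactants):
    C-C: 2 × 359 = 718
    C-H: 8 × 424 = 3392
    C=C: 1 × 632 = 632
    O=O: 6 × 513 = 3078
    Σ(broken) = 7820 kJ
  Bonds formed (products):
    C=O: 8 × 776 = 6208
    O-H: 8 × 481 = 3848
    Σ(formed) = 10056 kJ
  ΔH_1 = 7820 − 10056 = −2236 kJ
Reaction 2:
  Bonds broken (reactants):
    Br-Br: 1 × 188 = 188
    C-C: 1 × 359 = 359
    C-H: 6 × 424 = 2544
    Σ(broken) = 3091 kJ
  Bonds formed (products):
    C-Br: 1 × 273 = 273
    C-C: 1 × 359 = 359
    C-H: 5 × 424 = 2120
    H-Br: 1 × 355 = 355
    Σ(formed) = 3107 kJ
  ΔH_2 = 3091 − 3107 = −16 kJ
ΔH_1 − ΔH_2 = −2220 kJ, so reaction 1 has the more negative ΔH; |ΔH_1 − ΔH_2| = 2220 kJ.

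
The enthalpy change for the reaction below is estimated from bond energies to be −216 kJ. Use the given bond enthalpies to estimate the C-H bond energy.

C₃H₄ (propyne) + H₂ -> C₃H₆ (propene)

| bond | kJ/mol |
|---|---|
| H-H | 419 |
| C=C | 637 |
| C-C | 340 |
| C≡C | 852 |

Let D be the C-H bond energy.
Σ(broken) = 1×852 + 1×340 + 4×D + 1×419 = 1611 + 4D
Σ(formed) = 1×340 + 6×D + 1×637 = 977 + 6D
ΔH = Σ(broken) − Σ(formed) = (1611 + 4D) − (977 + 6D) = +634 − 2D
Setting this equal to −216 kJ gives 2D = 850, so D = 425 kJ/mol.

D(C-H) ≈ 425 kJ/mol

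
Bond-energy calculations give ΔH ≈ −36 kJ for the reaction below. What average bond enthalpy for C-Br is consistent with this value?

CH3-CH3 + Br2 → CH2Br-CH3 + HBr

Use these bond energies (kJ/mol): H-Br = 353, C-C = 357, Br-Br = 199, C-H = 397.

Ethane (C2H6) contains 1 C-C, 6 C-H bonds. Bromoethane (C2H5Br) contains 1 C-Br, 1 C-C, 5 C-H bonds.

D(C-Br) ≈ 279 kJ/mol

Let D be the C-Br bond energy.
Σ(broken) = 1×199 + 1×357 + 6×397 = 2938
Σ(formed) = 1×D + 1×357 + 5×397 + 1×353 = 2695 + D
ΔH = Σ(broken) − Σ(formed) = (2938) − (2695 + D) = +243 − D
Setting this equal to −36 kJ gives D = 279 kJ/mol.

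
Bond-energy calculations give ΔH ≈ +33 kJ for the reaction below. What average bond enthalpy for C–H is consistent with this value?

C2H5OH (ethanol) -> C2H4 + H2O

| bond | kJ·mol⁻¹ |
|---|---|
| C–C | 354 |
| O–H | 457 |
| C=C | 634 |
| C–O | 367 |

Let D be the C–H bond energy.
Σ(broken) = 1×354 + 5×D + 1×367 + 1×457 = 1178 + 5D
Σ(formed) = 4×D + 1×634 + 2×457 = 1548 + 4D
ΔH = Σ(broken) − Σ(formed) = (1178 + 5D) − (1548 + 4D) = −370 + D
Setting this equal to +33 kJ gives D = 403 kJ/mol.

D(C–H) ≈ 403 kJ/mol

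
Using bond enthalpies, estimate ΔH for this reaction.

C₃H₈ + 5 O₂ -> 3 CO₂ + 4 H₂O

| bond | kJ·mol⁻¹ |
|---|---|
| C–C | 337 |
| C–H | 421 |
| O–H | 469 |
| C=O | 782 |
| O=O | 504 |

ΔH ≈ −1882 kJ

Bonds broken (reactants):
  C–C: 2 × 337 = 674
  C–H: 8 × 421 = 3368
  O=O: 5 × 504 = 2520
  Σ(broken) = 6562 kJ
Bonds formed (products):
  C=O: 6 × 782 = 4692
  O–H: 8 × 469 = 3752
  Σ(formed) = 8444 kJ
ΔH = Σ(broken) − Σ(formed) = 6562 − 8444 = −1882 kJ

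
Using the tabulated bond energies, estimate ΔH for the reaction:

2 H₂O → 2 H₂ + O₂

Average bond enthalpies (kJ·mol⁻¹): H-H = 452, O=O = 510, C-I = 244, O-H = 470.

ΔH ≈ +466 kJ

Bonds broken (reactants):
  O-H: 4 × 470 = 1880
  Σ(broken) = 1880 kJ
Bonds formed (products):
  H-H: 2 × 452 = 904
  O=O: 1 × 510 = 510
  Σ(formed) = 1414 kJ
ΔH = Σ(broken) − Σ(formed) = 1880 − 1414 = +466 kJ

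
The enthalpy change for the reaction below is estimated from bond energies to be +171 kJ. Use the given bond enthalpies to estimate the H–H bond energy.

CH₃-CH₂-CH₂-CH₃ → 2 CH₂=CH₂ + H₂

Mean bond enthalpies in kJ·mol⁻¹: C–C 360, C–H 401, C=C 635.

Let D be the H–H bond energy.
Σ(broken) = 3×360 + 10×401 = 5090
Σ(formed) = 8×401 + 2×635 + 1×D = 4478 + D
ΔH = Σ(broken) − Σ(formed) = (5090) − (4478 + D) = +612 − D
Setting this equal to +171 kJ gives D = 441 kJ/mol.

D(H–H) ≈ 441 kJ/mol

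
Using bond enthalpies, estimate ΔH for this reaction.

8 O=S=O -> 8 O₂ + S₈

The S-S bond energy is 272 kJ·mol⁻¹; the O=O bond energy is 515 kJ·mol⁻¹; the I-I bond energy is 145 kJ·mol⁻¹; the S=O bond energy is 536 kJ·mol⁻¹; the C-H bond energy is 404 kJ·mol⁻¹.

ΔH ≈ +2280 kJ

Bonds broken (reactants):
  S=O: 16 × 536 = 8576
  Σ(broken) = 8576 kJ
Bonds formed (products):
  O=O: 8 × 515 = 4120
  S-S: 8 × 272 = 2176
  Σ(formed) = 6296 kJ
ΔH = Σ(broken) − Σ(formed) = 8576 − 6296 = +2280 kJ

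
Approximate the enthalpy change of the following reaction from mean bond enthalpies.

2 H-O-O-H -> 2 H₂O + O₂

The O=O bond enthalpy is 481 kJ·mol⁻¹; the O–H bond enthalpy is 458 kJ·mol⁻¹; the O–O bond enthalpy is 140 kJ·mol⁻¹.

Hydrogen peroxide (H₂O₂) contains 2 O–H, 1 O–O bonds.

Bonds broken (reactants):
  O–H: 4 × 458 = 1832
  O–O: 2 × 140 = 280
  Σ(broken) = 2112 kJ
Bonds formed (products):
  O–H: 4 × 458 = 1832
  O=O: 1 × 481 = 481
  Σ(formed) = 2313 kJ
ΔH = Σ(broken) − Σ(formed) = 2112 − 2313 = −201 kJ

ΔH ≈ −201 kJ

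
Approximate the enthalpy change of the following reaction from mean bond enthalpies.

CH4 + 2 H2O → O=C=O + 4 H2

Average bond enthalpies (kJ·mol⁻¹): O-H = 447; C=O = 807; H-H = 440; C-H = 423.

ΔH ≈ +106 kJ

Bonds broken (reactants):
  C-H: 4 × 423 = 1692
  O-H: 4 × 447 = 1788
  Σ(broken) = 3480 kJ
Bonds formed (products):
  C=O: 2 × 807 = 1614
  H-H: 4 × 440 = 1760
  Σ(formed) = 3374 kJ
ΔH = Σ(broken) − Σ(formed) = 3480 − 3374 = +106 kJ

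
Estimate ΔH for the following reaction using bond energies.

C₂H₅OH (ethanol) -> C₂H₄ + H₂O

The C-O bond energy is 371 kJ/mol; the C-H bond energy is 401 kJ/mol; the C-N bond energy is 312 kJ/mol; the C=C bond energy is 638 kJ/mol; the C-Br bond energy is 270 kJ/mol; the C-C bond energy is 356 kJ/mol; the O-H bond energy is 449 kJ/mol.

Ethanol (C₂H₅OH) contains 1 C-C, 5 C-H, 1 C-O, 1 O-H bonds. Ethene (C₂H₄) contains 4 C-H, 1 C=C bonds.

ΔH ≈ +41 kJ

Bonds broken (reactants):
  C-C: 1 × 356 = 356
  C-H: 5 × 401 = 2005
  C-O: 1 × 371 = 371
  O-H: 1 × 449 = 449
  Σ(broken) = 3181 kJ
Bonds formed (products):
  C-H: 4 × 401 = 1604
  C=C: 1 × 638 = 638
  O-H: 2 × 449 = 898
  Σ(formed) = 3140 kJ
ΔH = Σ(broken) − Σ(formed) = 3181 − 3140 = +41 kJ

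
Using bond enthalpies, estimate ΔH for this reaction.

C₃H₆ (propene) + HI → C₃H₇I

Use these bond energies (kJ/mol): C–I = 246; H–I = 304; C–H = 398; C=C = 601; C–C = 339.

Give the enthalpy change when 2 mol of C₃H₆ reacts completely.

ΔH = −156 kJ

Bonds broken (reactants):
  C–C: 1 × 339 = 339
  C–H: 6 × 398 = 2388
  C=C: 1 × 601 = 601
  H–I: 1 × 304 = 304
  Σ(broken) = 3632 kJ
Bonds formed (products):
  C–C: 2 × 339 = 678
  C–H: 7 × 398 = 2786
  C–I: 1 × 246 = 246
  Σ(formed) = 3710 kJ
ΔH = Σ(broken) − Σ(formed) = 3632 − 3710 = −78 kJ
For 2× the reaction as written: 2 × (−78) = −156 kJ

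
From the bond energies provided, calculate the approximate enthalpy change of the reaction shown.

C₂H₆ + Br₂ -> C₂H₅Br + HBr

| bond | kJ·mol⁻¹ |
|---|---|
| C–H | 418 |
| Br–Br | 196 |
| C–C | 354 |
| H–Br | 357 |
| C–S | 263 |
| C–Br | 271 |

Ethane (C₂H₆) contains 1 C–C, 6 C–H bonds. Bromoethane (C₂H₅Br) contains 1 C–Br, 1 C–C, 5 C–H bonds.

ΔH ≈ −14 kJ

Bonds broken (reactants):
  Br–Br: 1 × 196 = 196
  C–C: 1 × 354 = 354
  C–H: 6 × 418 = 2508
  Σ(broken) = 3058 kJ
Bonds formed (products):
  C–Br: 1 × 271 = 271
  C–C: 1 × 354 = 354
  C–H: 5 × 418 = 2090
  H–Br: 1 × 357 = 357
  Σ(formed) = 3072 kJ
ΔH = Σ(broken) − Σ(formed) = 3058 − 3072 = −14 kJ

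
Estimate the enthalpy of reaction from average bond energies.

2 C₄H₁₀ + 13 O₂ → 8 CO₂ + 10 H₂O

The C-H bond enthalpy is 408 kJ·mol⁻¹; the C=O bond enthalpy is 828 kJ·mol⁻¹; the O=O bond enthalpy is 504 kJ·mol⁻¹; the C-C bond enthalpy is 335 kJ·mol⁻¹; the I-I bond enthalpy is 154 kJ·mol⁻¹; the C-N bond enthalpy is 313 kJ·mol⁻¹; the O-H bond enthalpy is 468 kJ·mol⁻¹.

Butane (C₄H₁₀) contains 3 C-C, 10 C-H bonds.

ΔH ≈ −5886 kJ

Bonds broken (reactants):
  C-C: 6 × 335 = 2010
  C-H: 20 × 408 = 8160
  O=O: 13 × 504 = 6552
  Σ(broken) = 16722 kJ
Bonds formed (products):
  C=O: 16 × 828 = 13248
  O-H: 20 × 468 = 9360
  Σ(formed) = 22608 kJ
ΔH = Σ(broken) − Σ(formed) = 16722 − 22608 = −5886 kJ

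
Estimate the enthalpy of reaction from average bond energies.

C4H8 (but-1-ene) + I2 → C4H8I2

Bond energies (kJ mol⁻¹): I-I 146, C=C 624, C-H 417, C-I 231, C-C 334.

Bonds broken (reactants):
  C-C: 2 × 334 = 668
  C-H: 8 × 417 = 3336
  C=C: 1 × 624 = 624
  I-I: 1 × 146 = 146
  Σ(broken) = 4774 kJ
Bonds formed (products):
  C-C: 3 × 334 = 1002
  C-H: 8 × 417 = 3336
  C-I: 2 × 231 = 462
  Σ(formed) = 4800 kJ
ΔH = Σ(broken) − Σ(formed) = 4774 − 4800 = −26 kJ

ΔH ≈ −26 kJ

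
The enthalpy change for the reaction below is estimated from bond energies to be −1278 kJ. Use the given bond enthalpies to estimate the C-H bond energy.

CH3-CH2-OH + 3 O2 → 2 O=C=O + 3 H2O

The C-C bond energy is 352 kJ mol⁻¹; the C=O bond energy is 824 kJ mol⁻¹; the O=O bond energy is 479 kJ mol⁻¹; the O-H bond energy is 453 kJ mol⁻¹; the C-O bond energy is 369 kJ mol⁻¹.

Let D be the C-H bond energy.
Σ(broken) = 1×352 + 5×D + 1×369 + 1×453 + 3×479 = 2611 + 5D
Σ(formed) = 4×824 + 6×453 = 6014
ΔH = Σ(broken) − Σ(formed) = (2611 + 5D) − (6014) = −3403 + 5D
Setting this equal to −1278 kJ gives 5D = 2125, so D = 425 kJ/mol.

D(C-H) ≈ 425 kJ/mol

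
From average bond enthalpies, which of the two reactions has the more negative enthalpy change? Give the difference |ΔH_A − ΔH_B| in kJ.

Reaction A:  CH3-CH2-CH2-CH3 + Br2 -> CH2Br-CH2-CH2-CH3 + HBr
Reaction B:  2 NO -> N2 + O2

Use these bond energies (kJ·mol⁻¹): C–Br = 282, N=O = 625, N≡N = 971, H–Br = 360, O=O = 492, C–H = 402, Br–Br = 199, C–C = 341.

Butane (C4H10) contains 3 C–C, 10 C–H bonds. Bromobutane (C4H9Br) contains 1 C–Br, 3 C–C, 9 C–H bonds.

Reaction A:
  Bonds broken (reactants):
    Br–Br: 1 × 199 = 199
    C–C: 3 × 341 = 1023
    C–H: 10 × 402 = 4020
    Σ(broken) = 5242 kJ
  Bonds formed (products):
    C–Br: 1 × 282 = 282
    C–C: 3 × 341 = 1023
    C–H: 9 × 402 = 3618
    H–Br: 1 × 360 = 360
    Σ(formed) = 5283 kJ
  ΔH_A = 5242 − 5283 = −41 kJ
Reaction B:
  Bonds broken (reactants):
    N=O: 2 × 625 = 1250
    Σ(broken) = 1250 kJ
  Bonds formed (products):
    N≡N: 1 × 971 = 971
    O=O: 1 × 492 = 492
    Σ(formed) = 1463 kJ
  ΔH_B = 1250 − 1463 = −213 kJ
ΔH_A − ΔH_B = +172 kJ, so reaction B has the more negative ΔH; |ΔH_A − ΔH_B| = 172 kJ.

Reaction B, by 172 kJ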